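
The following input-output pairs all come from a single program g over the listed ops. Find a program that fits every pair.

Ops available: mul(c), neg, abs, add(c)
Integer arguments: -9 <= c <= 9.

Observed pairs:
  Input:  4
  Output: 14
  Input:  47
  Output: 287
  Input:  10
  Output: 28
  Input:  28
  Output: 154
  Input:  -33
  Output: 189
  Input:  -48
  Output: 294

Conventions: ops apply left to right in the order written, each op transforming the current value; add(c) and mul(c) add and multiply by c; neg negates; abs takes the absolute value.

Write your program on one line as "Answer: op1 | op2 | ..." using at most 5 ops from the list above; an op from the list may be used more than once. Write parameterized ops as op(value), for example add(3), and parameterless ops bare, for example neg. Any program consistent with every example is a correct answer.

abs | add(-6) | mul(7) | abs

Check, running the answer program on each example:
  4 -> 4 -> -2 -> -14 -> 14
  47 -> 47 -> 41 -> 287 -> 287
  10 -> 10 -> 4 -> 28 -> 28
  28 -> 28 -> 22 -> 154 -> 154
  -33 -> 33 -> 27 -> 189 -> 189
  -48 -> 48 -> 42 -> 294 -> 294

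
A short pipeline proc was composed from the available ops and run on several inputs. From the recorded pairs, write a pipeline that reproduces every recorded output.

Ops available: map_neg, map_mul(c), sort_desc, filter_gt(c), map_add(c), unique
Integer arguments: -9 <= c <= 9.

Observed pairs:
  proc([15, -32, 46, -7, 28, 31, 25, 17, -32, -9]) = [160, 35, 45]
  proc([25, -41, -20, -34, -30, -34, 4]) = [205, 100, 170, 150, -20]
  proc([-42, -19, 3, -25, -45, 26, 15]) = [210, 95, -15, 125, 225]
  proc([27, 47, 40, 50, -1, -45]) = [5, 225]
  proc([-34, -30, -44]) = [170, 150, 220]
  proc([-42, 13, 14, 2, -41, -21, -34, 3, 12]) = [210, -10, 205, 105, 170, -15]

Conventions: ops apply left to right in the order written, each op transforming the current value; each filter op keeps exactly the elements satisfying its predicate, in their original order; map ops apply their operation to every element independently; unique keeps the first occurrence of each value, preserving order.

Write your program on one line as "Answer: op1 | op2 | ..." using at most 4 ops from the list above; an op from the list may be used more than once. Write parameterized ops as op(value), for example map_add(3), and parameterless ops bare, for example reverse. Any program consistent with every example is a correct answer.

map_neg | filter_gt(-8) | map_mul(5) | unique

Check, running the answer program on each example:
  [15, -32, 46, -7, 28, 31, 25, 17, -32, -9] -> [-15, 32, -46, 7, -28, -31, -25, -17, 32, 9] -> [32, 7, 32, 9] -> [160, 35, 160, 45] -> [160, 35, 45]
  [25, -41, -20, -34, -30, -34, 4] -> [-25, 41, 20, 34, 30, 34, -4] -> [41, 20, 34, 30, 34, -4] -> [205, 100, 170, 150, 170, -20] -> [205, 100, 170, 150, -20]
  [-42, -19, 3, -25, -45, 26, 15] -> [42, 19, -3, 25, 45, -26, -15] -> [42, 19, -3, 25, 45] -> [210, 95, -15, 125, 225] -> [210, 95, -15, 125, 225]
  [27, 47, 40, 50, -1, -45] -> [-27, -47, -40, -50, 1, 45] -> [1, 45] -> [5, 225] -> [5, 225]
  [-34, -30, -44] -> [34, 30, 44] -> [34, 30, 44] -> [170, 150, 220] -> [170, 150, 220]
  [-42, 13, 14, 2, -41, -21, -34, 3, 12] -> [42, -13, -14, -2, 41, 21, 34, -3, -12] -> [42, -2, 41, 21, 34, -3] -> [210, -10, 205, 105, 170, -15] -> [210, -10, 205, 105, 170, -15]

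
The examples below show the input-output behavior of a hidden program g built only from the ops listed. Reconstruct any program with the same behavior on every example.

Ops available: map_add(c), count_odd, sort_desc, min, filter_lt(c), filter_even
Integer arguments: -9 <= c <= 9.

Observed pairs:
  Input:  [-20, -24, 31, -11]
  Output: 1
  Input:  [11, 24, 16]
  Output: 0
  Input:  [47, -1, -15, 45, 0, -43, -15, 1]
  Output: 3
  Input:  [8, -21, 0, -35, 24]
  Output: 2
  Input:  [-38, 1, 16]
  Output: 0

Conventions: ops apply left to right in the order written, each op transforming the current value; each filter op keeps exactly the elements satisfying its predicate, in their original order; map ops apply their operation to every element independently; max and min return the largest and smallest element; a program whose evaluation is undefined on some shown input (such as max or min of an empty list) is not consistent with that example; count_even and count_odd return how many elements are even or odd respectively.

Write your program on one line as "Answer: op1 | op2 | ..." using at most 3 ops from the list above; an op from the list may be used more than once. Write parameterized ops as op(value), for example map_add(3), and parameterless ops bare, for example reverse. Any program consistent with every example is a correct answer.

filter_lt(0) | filter_lt(-1) | count_odd

Check, running the answer program on each example:
  [-20, -24, 31, -11] -> [-20, -24, -11] -> [-20, -24, -11] -> 1
  [11, 24, 16] -> [] -> [] -> 0
  [47, -1, -15, 45, 0, -43, -15, 1] -> [-1, -15, -43, -15] -> [-15, -43, -15] -> 3
  [8, -21, 0, -35, 24] -> [-21, -35] -> [-21, -35] -> 2
  [-38, 1, 16] -> [-38] -> [-38] -> 0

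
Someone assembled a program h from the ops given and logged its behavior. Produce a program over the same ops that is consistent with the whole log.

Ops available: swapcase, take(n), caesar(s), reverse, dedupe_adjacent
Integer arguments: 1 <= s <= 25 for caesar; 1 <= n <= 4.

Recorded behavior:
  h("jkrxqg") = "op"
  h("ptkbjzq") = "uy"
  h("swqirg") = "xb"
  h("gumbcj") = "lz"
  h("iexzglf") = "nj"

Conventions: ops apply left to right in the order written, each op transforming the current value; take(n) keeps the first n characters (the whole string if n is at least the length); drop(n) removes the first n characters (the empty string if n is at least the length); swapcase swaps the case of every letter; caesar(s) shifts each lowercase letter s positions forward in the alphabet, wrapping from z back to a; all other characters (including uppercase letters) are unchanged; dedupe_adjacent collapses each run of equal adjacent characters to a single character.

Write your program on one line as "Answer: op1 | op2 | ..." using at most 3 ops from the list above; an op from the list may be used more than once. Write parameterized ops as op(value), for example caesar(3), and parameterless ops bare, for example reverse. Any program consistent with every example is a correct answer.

take(2) | caesar(5)

Check, running the answer program on each example:
  "jkrxqg" -> "jk" -> "op"
  "ptkbjzq" -> "pt" -> "uy"
  "swqirg" -> "sw" -> "xb"
  "gumbcj" -> "gu" -> "lz"
  "iexzglf" -> "ie" -> "nj"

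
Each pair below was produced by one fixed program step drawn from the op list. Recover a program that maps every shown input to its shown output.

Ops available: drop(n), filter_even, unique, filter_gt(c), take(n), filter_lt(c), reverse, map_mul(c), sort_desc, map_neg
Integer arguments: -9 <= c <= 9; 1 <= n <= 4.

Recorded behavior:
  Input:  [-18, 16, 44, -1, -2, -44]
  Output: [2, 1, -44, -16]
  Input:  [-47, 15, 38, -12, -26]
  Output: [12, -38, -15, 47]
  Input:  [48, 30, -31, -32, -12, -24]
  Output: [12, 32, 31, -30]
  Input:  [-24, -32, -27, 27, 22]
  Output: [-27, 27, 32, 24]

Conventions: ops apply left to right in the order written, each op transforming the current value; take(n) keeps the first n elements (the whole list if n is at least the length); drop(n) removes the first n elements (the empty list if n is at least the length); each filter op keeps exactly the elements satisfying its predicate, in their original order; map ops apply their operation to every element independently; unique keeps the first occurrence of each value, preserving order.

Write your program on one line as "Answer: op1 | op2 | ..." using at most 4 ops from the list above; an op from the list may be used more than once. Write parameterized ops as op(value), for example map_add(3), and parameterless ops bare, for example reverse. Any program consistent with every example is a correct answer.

reverse | map_neg | drop(1) | take(4)

Check, running the answer program on each example:
  [-18, 16, 44, -1, -2, -44] -> [-44, -2, -1, 44, 16, -18] -> [44, 2, 1, -44, -16, 18] -> [2, 1, -44, -16, 18] -> [2, 1, -44, -16]
  [-47, 15, 38, -12, -26] -> [-26, -12, 38, 15, -47] -> [26, 12, -38, -15, 47] -> [12, -38, -15, 47] -> [12, -38, -15, 47]
  [48, 30, -31, -32, -12, -24] -> [-24, -12, -32, -31, 30, 48] -> [24, 12, 32, 31, -30, -48] -> [12, 32, 31, -30, -48] -> [12, 32, 31, -30]
  [-24, -32, -27, 27, 22] -> [22, 27, -27, -32, -24] -> [-22, -27, 27, 32, 24] -> [-27, 27, 32, 24] -> [-27, 27, 32, 24]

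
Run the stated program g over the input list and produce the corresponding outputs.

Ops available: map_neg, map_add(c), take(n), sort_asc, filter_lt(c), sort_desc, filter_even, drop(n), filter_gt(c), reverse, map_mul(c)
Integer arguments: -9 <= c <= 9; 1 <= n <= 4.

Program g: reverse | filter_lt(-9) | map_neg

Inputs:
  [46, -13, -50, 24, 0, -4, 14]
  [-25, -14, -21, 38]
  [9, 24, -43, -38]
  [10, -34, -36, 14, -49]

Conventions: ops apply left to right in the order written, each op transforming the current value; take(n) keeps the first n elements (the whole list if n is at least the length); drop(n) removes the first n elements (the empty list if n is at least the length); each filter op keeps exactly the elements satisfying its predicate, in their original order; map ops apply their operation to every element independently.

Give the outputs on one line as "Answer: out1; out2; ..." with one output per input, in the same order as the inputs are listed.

Execution, op by op:
  [46, -13, -50, 24, 0, -4, 14] -> [14, -4, 0, 24, -50, -13, 46] -> [-50, -13] -> [50, 13]
  [-25, -14, -21, 38] -> [38, -21, -14, -25] -> [-21, -14, -25] -> [21, 14, 25]
  [9, 24, -43, -38] -> [-38, -43, 24, 9] -> [-38, -43] -> [38, 43]
  [10, -34, -36, 14, -49] -> [-49, 14, -36, -34, 10] -> [-49, -36, -34] -> [49, 36, 34]

[50, 13]; [21, 14, 25]; [38, 43]; [49, 36, 34]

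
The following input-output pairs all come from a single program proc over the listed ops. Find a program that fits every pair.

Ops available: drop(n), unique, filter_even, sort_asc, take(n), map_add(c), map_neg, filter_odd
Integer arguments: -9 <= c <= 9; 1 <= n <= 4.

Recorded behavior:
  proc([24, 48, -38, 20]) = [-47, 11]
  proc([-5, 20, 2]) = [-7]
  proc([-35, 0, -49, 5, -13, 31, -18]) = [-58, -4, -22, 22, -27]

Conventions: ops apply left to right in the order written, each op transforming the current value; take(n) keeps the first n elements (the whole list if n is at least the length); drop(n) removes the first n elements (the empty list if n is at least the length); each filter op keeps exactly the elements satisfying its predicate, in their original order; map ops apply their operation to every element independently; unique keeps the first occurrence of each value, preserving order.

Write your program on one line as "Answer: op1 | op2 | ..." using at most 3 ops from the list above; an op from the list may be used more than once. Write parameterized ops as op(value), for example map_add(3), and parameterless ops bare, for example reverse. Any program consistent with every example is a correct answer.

drop(2) | map_add(-7) | map_add(-2)

Check, running the answer program on each example:
  [24, 48, -38, 20] -> [-38, 20] -> [-45, 13] -> [-47, 11]
  [-5, 20, 2] -> [2] -> [-5] -> [-7]
  [-35, 0, -49, 5, -13, 31, -18] -> [-49, 5, -13, 31, -18] -> [-56, -2, -20, 24, -25] -> [-58, -4, -22, 22, -27]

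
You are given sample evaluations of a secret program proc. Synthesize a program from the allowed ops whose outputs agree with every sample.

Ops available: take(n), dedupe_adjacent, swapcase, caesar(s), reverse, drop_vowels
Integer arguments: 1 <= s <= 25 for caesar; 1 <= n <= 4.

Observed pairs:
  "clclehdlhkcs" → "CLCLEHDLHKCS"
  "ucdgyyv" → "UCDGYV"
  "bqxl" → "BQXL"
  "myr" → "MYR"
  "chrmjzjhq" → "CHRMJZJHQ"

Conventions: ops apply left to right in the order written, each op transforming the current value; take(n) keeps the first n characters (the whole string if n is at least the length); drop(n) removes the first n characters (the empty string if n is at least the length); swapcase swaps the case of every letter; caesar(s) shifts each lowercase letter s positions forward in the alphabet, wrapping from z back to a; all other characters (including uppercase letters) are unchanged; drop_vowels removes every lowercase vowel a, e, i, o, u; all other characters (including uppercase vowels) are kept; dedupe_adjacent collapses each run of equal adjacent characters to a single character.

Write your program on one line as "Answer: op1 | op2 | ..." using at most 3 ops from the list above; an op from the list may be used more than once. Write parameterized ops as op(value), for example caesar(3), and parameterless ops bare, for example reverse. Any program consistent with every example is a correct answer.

swapcase | dedupe_adjacent

Check, running the answer program on each example:
  "clclehdlhkcs" -> "CLCLEHDLHKCS" -> "CLCLEHDLHKCS"
  "ucdgyyv" -> "UCDGYYV" -> "UCDGYV"
  "bqxl" -> "BQXL" -> "BQXL"
  "myr" -> "MYR" -> "MYR"
  "chrmjzjhq" -> "CHRMJZJHQ" -> "CHRMJZJHQ"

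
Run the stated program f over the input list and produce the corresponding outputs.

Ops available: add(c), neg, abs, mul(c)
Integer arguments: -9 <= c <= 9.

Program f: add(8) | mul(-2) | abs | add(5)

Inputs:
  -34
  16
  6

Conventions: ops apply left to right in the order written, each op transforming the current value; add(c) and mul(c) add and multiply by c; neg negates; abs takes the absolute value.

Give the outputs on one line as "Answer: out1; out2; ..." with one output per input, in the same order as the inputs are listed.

Execution, op by op:
  -34 -> -26 -> 52 -> 52 -> 57
  16 -> 24 -> -48 -> 48 -> 53
  6 -> 14 -> -28 -> 28 -> 33

57; 53; 33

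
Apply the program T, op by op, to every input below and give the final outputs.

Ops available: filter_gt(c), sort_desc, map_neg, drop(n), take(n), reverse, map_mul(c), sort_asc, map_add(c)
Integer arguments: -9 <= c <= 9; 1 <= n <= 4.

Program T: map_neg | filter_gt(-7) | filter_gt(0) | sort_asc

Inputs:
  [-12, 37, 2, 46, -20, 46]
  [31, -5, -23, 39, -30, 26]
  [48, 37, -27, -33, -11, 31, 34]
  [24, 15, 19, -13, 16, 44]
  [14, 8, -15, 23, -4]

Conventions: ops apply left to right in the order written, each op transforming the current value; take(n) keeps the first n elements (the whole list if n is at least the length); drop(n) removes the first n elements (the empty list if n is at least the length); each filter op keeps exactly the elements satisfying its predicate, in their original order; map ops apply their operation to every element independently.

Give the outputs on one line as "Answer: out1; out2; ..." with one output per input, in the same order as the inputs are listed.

[12, 20]; [5, 23, 30]; [11, 27, 33]; [13]; [4, 15]

Execution, op by op:
  [-12, 37, 2, 46, -20, 46] -> [12, -37, -2, -46, 20, -46] -> [12, -2, 20] -> [12, 20] -> [12, 20]
  [31, -5, -23, 39, -30, 26] -> [-31, 5, 23, -39, 30, -26] -> [5, 23, 30] -> [5, 23, 30] -> [5, 23, 30]
  [48, 37, -27, -33, -11, 31, 34] -> [-48, -37, 27, 33, 11, -31, -34] -> [27, 33, 11] -> [27, 33, 11] -> [11, 27, 33]
  [24, 15, 19, -13, 16, 44] -> [-24, -15, -19, 13, -16, -44] -> [13] -> [13] -> [13]
  [14, 8, -15, 23, -4] -> [-14, -8, 15, -23, 4] -> [15, 4] -> [15, 4] -> [4, 15]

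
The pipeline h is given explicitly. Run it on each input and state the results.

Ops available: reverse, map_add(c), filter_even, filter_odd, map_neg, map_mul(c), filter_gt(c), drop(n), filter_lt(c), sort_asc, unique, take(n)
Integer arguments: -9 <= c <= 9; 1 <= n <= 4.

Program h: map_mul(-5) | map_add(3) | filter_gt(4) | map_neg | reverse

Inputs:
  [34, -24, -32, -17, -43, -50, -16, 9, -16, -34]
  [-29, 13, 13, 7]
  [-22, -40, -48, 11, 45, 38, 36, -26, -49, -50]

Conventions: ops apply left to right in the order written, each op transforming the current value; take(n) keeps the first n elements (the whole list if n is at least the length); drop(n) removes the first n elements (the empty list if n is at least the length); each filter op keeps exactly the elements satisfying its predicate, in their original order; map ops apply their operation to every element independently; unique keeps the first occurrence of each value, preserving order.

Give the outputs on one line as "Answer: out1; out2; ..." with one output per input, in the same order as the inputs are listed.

[-173, -83, -83, -253, -218, -88, -163, -123]; [-148]; [-253, -248, -133, -243, -203, -113]

Execution, op by op:
  [34, -24, -32, -17, -43, -50, -16, 9, -16, -34] -> [-170, 120, 160, 85, 215, 250, 80, -45, 80, 170] -> [-167, 123, 163, 88, 218, 253, 83, -42, 83, 173] -> [123, 163, 88, 218, 253, 83, 83, 173] -> [-123, -163, -88, -218, -253, -83, -83, -173] -> [-173, -83, -83, -253, -218, -88, -163, -123]
  [-29, 13, 13, 7] -> [145, -65, -65, -35] -> [148, -62, -62, -32] -> [148] -> [-148] -> [-148]
  [-22, -40, -48, 11, 45, 38, 36, -26, -49, -50] -> [110, 200, 240, -55, -225, -190, -180, 130, 245, 250] -> [113, 203, 243, -52, -222, -187, -177, 133, 248, 253] -> [113, 203, 243, 133, 248, 253] -> [-113, -203, -243, -133, -248, -253] -> [-253, -248, -133, -243, -203, -113]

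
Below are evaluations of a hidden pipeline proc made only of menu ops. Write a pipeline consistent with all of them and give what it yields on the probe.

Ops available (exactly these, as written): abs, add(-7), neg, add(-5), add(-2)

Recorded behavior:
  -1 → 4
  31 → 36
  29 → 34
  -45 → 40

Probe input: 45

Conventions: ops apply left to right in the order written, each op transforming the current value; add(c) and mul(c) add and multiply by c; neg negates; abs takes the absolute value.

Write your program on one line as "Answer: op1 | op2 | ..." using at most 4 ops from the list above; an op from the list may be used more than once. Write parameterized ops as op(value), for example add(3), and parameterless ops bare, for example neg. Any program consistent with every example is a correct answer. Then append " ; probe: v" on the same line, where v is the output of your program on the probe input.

neg | add(-5) | abs ; probe: 50

Check, running the answer program on each example:
  -1 -> 1 -> -4 -> 4
  31 -> -31 -> -36 -> 36
  29 -> -29 -> -34 -> 34
  -45 -> 45 -> 40 -> 40
  probe: 45 -> -45 -> -50 -> 50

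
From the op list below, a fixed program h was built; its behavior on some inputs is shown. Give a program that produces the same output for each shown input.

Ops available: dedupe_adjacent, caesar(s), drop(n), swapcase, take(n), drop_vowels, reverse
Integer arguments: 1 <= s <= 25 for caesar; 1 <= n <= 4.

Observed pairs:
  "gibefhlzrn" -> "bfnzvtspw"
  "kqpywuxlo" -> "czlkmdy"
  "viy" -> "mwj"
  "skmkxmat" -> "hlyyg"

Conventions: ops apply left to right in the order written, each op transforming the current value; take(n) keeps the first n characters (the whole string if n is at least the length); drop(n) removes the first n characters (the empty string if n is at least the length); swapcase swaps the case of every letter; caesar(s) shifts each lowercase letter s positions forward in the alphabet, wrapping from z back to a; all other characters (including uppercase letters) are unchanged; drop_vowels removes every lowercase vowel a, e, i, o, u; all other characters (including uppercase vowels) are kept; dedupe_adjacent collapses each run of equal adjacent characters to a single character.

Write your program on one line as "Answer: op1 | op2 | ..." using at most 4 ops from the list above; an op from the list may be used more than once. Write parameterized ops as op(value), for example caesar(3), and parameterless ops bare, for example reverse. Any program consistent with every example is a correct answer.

reverse | caesar(14) | drop_vowels

Check, running the answer program on each example:
  "gibefhlzrn" -> "nrzlhfebig" -> "bfnzvtspwu" -> "bfnzvtspw"
  "kqpywuxlo" -> "olxuwypqk" -> "czlikmdey" -> "czlkmdy"
  "viy" -> "yiv" -> "mwj" -> "mwj"
  "skmkxmat" -> "tamxkmks" -> "hoalyayg" -> "hlyyg"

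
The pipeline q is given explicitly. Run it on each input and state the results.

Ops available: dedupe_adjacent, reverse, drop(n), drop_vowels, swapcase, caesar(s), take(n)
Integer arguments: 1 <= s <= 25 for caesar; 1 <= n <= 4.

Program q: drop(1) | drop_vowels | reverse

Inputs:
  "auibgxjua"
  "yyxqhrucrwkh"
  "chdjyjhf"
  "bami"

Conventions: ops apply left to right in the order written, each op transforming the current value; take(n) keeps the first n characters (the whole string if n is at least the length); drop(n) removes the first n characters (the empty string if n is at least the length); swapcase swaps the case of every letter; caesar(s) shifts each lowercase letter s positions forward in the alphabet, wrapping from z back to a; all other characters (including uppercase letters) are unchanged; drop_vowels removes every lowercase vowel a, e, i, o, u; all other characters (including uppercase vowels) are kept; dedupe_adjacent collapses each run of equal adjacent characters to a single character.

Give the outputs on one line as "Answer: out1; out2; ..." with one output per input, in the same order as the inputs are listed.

"jxgb"; "hkwrcrhqxy"; "fhjyjdh"; "m"

Execution, op by op:
  "auibgxjua" -> "uibgxjua" -> "bgxj" -> "jxgb"
  "yyxqhrucrwkh" -> "yxqhrucrwkh" -> "yxqhrcrwkh" -> "hkwrcrhqxy"
  "chdjyjhf" -> "hdjyjhf" -> "hdjyjhf" -> "fhjyjdh"
  "bami" -> "ami" -> "m" -> "m"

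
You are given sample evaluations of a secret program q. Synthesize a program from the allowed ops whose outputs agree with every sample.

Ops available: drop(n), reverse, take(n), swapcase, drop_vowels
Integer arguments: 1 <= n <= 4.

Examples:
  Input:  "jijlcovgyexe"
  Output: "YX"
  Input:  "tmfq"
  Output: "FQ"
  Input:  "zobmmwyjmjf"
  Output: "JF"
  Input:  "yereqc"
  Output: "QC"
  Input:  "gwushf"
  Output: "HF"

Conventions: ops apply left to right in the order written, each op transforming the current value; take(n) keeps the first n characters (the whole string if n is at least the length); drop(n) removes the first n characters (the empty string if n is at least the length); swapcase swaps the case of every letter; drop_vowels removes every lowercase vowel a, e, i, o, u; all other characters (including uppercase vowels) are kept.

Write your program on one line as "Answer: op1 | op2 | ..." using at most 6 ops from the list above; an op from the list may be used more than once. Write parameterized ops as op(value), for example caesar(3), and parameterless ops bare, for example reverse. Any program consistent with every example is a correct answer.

drop_vowels | reverse | take(2) | reverse | swapcase

Check, running the answer program on each example:
  "jijlcovgyexe" -> "jjlcvgyx" -> "xygvcljj" -> "xy" -> "yx" -> "YX"
  "tmfq" -> "tmfq" -> "qfmt" -> "qf" -> "fq" -> "FQ"
  "zobmmwyjmjf" -> "zbmmwyjmjf" -> "fjmjywmmbz" -> "fj" -> "jf" -> "JF"
  "yereqc" -> "yrqc" -> "cqry" -> "cq" -> "qc" -> "QC"
  "gwushf" -> "gwshf" -> "fhswg" -> "fh" -> "hf" -> "HF"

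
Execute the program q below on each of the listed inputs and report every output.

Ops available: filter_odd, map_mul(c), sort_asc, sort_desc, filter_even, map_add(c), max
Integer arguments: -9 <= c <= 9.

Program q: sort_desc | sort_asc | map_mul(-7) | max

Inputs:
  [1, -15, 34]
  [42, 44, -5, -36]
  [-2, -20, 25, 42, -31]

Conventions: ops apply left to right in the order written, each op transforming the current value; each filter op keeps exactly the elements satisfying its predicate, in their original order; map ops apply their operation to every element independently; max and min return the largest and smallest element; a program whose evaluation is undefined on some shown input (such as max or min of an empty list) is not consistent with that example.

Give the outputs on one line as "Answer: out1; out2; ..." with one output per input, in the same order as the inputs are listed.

105; 252; 217

Execution, op by op:
  [1, -15, 34] -> [34, 1, -15] -> [-15, 1, 34] -> [105, -7, -238] -> 105
  [42, 44, -5, -36] -> [44, 42, -5, -36] -> [-36, -5, 42, 44] -> [252, 35, -294, -308] -> 252
  [-2, -20, 25, 42, -31] -> [42, 25, -2, -20, -31] -> [-31, -20, -2, 25, 42] -> [217, 140, 14, -175, -294] -> 217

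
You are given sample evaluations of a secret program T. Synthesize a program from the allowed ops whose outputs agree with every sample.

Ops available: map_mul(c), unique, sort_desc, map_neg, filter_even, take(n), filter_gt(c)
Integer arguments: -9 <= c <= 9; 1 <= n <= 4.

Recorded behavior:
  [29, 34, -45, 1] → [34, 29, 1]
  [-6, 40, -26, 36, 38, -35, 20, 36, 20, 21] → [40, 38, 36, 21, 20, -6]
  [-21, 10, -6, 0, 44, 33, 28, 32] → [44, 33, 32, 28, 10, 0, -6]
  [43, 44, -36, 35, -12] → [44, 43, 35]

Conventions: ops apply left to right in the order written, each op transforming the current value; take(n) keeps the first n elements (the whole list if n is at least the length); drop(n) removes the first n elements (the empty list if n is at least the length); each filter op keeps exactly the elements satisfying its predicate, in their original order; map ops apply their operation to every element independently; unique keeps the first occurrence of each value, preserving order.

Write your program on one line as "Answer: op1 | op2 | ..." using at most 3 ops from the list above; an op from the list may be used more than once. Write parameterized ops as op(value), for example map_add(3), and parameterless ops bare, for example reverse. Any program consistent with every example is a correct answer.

filter_gt(-8) | unique | sort_desc

Check, running the answer program on each example:
  [29, 34, -45, 1] -> [29, 34, 1] -> [29, 34, 1] -> [34, 29, 1]
  [-6, 40, -26, 36, 38, -35, 20, 36, 20, 21] -> [-6, 40, 36, 38, 20, 36, 20, 21] -> [-6, 40, 36, 38, 20, 21] -> [40, 38, 36, 21, 20, -6]
  [-21, 10, -6, 0, 44, 33, 28, 32] -> [10, -6, 0, 44, 33, 28, 32] -> [10, -6, 0, 44, 33, 28, 32] -> [44, 33, 32, 28, 10, 0, -6]
  [43, 44, -36, 35, -12] -> [43, 44, 35] -> [43, 44, 35] -> [44, 43, 35]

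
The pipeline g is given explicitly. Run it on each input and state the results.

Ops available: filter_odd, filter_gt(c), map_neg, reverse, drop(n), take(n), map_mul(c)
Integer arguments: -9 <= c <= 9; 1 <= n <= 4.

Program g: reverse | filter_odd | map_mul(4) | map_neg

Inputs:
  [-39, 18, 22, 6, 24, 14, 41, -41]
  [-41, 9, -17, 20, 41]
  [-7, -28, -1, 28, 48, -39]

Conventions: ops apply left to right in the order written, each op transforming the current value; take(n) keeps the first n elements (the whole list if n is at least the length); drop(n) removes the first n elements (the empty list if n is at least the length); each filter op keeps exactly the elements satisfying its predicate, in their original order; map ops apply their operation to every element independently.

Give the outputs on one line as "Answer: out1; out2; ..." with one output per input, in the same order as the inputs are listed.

Execution, op by op:
  [-39, 18, 22, 6, 24, 14, 41, -41] -> [-41, 41, 14, 24, 6, 22, 18, -39] -> [-41, 41, -39] -> [-164, 164, -156] -> [164, -164, 156]
  [-41, 9, -17, 20, 41] -> [41, 20, -17, 9, -41] -> [41, -17, 9, -41] -> [164, -68, 36, -164] -> [-164, 68, -36, 164]
  [-7, -28, -1, 28, 48, -39] -> [-39, 48, 28, -1, -28, -7] -> [-39, -1, -7] -> [-156, -4, -28] -> [156, 4, 28]

[164, -164, 156]; [-164, 68, -36, 164]; [156, 4, 28]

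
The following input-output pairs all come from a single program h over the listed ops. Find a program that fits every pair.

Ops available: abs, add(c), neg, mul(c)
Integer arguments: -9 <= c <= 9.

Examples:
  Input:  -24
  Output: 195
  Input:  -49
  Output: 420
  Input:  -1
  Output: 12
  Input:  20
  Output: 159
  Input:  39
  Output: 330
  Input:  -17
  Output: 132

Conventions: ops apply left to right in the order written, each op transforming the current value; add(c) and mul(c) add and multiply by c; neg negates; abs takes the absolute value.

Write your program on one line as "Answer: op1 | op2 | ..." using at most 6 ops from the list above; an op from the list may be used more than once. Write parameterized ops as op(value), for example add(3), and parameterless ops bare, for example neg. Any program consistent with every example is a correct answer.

abs | mul(-3) | add(7) | mul(-3) | abs

Check, running the answer program on each example:
  -24 -> 24 -> -72 -> -65 -> 195 -> 195
  -49 -> 49 -> -147 -> -140 -> 420 -> 420
  -1 -> 1 -> -3 -> 4 -> -12 -> 12
  20 -> 20 -> -60 -> -53 -> 159 -> 159
  39 -> 39 -> -117 -> -110 -> 330 -> 330
  -17 -> 17 -> -51 -> -44 -> 132 -> 132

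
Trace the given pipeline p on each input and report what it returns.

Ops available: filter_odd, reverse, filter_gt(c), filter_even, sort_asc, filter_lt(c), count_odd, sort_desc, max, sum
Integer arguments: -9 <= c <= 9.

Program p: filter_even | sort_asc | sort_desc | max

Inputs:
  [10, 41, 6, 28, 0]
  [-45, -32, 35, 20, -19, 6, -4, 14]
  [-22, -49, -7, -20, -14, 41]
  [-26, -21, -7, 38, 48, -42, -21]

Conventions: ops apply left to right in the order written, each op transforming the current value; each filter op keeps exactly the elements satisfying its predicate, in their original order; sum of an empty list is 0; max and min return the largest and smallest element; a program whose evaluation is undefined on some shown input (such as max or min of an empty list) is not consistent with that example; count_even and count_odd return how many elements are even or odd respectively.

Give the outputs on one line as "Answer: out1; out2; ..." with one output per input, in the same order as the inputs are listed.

28; 20; -14; 48

Execution, op by op:
  [10, 41, 6, 28, 0] -> [10, 6, 28, 0] -> [0, 6, 10, 28] -> [28, 10, 6, 0] -> 28
  [-45, -32, 35, 20, -19, 6, -4, 14] -> [-32, 20, 6, -4, 14] -> [-32, -4, 6, 14, 20] -> [20, 14, 6, -4, -32] -> 20
  [-22, -49, -7, -20, -14, 41] -> [-22, -20, -14] -> [-22, -20, -14] -> [-14, -20, -22] -> -14
  [-26, -21, -7, 38, 48, -42, -21] -> [-26, 38, 48, -42] -> [-42, -26, 38, 48] -> [48, 38, -26, -42] -> 48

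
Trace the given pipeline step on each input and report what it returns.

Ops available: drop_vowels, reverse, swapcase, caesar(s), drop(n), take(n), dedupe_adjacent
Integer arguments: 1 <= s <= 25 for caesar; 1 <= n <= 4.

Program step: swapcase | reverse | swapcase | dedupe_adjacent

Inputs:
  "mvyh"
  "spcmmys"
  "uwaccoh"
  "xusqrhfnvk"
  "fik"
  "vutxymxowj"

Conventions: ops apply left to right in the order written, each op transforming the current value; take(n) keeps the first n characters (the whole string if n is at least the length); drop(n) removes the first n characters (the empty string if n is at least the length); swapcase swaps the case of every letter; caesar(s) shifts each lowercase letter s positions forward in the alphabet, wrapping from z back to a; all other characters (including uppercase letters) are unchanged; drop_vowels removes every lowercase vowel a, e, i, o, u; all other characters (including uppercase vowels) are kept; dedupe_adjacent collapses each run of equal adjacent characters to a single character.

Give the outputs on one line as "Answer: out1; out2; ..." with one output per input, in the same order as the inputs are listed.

"hyvm"; "symcps"; "hocawu"; "kvnfhrqsux"; "kif"; "jwoxmyxtuv"

Execution, op by op:
  "mvyh" -> "MVYH" -> "HYVM" -> "hyvm" -> "hyvm"
  "spcmmys" -> "SPCMMYS" -> "SYMMCPS" -> "symmcps" -> "symcps"
  "uwaccoh" -> "UWACCOH" -> "HOCCAWU" -> "hoccawu" -> "hocawu"
  "xusqrhfnvk" -> "XUSQRHFNVK" -> "KVNFHRQSUX" -> "kvnfhrqsux" -> "kvnfhrqsux"
  "fik" -> "FIK" -> "KIF" -> "kif" -> "kif"
  "vutxymxowj" -> "VUTXYMXOWJ" -> "JWOXMYXTUV" -> "jwoxmyxtuv" -> "jwoxmyxtuv"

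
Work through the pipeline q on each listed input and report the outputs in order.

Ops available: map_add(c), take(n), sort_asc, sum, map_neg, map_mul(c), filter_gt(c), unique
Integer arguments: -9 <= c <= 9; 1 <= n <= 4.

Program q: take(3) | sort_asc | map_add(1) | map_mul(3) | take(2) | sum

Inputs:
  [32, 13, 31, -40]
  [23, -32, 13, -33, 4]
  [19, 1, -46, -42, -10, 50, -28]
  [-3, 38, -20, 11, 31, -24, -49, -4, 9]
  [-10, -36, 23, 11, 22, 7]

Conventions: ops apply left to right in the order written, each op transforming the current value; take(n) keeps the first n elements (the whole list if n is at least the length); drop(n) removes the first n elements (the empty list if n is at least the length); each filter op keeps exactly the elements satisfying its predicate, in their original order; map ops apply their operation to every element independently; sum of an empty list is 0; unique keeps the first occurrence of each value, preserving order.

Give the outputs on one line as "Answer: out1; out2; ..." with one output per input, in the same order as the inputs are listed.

Execution, op by op:
  [32, 13, 31, -40] -> [32, 13, 31] -> [13, 31, 32] -> [14, 32, 33] -> [42, 96, 99] -> [42, 96] -> 138
  [23, -32, 13, -33, 4] -> [23, -32, 13] -> [-32, 13, 23] -> [-31, 14, 24] -> [-93, 42, 72] -> [-93, 42] -> -51
  [19, 1, -46, -42, -10, 50, -28] -> [19, 1, -46] -> [-46, 1, 19] -> [-45, 2, 20] -> [-135, 6, 60] -> [-135, 6] -> -129
  [-3, 38, -20, 11, 31, -24, -49, -4, 9] -> [-3, 38, -20] -> [-20, -3, 38] -> [-19, -2, 39] -> [-57, -6, 117] -> [-57, -6] -> -63
  [-10, -36, 23, 11, 22, 7] -> [-10, -36, 23] -> [-36, -10, 23] -> [-35, -9, 24] -> [-105, -27, 72] -> [-105, -27] -> -132

138; -51; -129; -63; -132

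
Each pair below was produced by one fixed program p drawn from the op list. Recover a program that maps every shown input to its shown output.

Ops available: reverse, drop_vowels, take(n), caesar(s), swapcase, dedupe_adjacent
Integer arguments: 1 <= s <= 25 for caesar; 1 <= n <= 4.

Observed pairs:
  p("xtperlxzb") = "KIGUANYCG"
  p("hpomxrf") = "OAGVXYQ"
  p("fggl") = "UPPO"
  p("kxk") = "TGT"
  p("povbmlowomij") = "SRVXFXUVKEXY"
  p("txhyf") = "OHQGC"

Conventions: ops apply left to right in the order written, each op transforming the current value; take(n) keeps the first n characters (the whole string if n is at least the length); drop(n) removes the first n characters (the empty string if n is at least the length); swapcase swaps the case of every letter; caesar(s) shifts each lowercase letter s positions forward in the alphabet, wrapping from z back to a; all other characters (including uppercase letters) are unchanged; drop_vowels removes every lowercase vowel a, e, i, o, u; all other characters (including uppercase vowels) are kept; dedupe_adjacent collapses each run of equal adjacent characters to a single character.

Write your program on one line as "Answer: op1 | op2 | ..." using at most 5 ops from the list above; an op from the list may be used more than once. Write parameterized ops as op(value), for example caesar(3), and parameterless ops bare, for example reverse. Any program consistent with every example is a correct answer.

caesar(23) | reverse | caesar(12) | swapcase

Check, running the answer program on each example:
  "xtperlxzb" -> "uqmboiuwy" -> "ywuiobmqu" -> "kiguanycg" -> "KIGUANYCG"
  "hpomxrf" -> "emljuoc" -> "coujlme" -> "oagvxyq" -> "OAGVXYQ"
  "fggl" -> "cddi" -> "iddc" -> "uppo" -> "UPPO"
  "kxk" -> "huh" -> "huh" -> "tgt" -> "TGT"
  "povbmlowomij" -> "mlsyjiltljfg" -> "gfjltlijyslm" -> "srvxfxuvkexy" -> "SRVXFXUVKEXY"
  "txhyf" -> "quevc" -> "cveuq" -> "ohqgc" -> "OHQGC"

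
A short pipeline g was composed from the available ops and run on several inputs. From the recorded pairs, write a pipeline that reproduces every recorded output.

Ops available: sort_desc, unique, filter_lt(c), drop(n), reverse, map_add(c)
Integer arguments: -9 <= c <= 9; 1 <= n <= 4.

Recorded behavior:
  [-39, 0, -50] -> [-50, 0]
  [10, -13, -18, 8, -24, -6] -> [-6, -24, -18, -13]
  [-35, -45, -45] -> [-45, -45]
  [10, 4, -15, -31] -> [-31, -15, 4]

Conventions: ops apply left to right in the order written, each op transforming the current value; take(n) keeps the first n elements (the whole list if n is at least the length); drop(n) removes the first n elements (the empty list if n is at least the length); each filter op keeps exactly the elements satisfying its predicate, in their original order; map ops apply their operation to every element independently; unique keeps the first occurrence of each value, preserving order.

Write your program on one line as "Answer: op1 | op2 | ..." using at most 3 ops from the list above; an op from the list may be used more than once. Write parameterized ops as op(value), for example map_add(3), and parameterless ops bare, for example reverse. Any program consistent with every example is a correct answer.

drop(1) | reverse | filter_lt(7)

Check, running the answer program on each example:
  [-39, 0, -50] -> [0, -50] -> [-50, 0] -> [-50, 0]
  [10, -13, -18, 8, -24, -6] -> [-13, -18, 8, -24, -6] -> [-6, -24, 8, -18, -13] -> [-6, -24, -18, -13]
  [-35, -45, -45] -> [-45, -45] -> [-45, -45] -> [-45, -45]
  [10, 4, -15, -31] -> [4, -15, -31] -> [-31, -15, 4] -> [-31, -15, 4]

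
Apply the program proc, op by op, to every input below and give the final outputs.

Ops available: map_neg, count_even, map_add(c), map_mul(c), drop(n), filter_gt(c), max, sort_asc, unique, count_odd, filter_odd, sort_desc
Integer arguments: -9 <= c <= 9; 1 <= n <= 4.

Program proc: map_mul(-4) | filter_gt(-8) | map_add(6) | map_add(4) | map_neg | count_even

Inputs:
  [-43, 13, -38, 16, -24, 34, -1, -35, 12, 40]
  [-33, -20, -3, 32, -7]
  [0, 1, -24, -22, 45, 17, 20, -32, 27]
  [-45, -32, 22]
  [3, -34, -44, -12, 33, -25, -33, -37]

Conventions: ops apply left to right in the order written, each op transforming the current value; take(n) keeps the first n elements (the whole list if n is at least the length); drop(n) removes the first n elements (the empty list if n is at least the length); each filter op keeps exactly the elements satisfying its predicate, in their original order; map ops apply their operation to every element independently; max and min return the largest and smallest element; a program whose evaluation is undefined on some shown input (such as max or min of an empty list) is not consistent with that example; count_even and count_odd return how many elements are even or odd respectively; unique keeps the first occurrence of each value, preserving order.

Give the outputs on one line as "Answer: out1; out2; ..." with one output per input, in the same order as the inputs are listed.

5; 4; 5; 2; 6

Execution, op by op:
  [-43, 13, -38, 16, -24, 34, -1, -35, 12, 40] -> [172, -52, 152, -64, 96, -136, 4, 140, -48, -160] -> [172, 152, 96, 4, 140] -> [178, 158, 102, 10, 146] -> [182, 162, 106, 14, 150] -> [-182, -162, -106, -14, -150] -> 5
  [-33, -20, -3, 32, -7] -> [132, 80, 12, -128, 28] -> [132, 80, 12, 28] -> [138, 86, 18, 34] -> [142, 90, 22, 38] -> [-142, -90, -22, -38] -> 4
  [0, 1, -24, -22, 45, 17, 20, -32, 27] -> [0, -4, 96, 88, -180, -68, -80, 128, -108] -> [0, -4, 96, 88, 128] -> [6, 2, 102, 94, 134] -> [10, 6, 106, 98, 138] -> [-10, -6, -106, -98, -138] -> 5
  [-45, -32, 22] -> [180, 128, -88] -> [180, 128] -> [186, 134] -> [190, 138] -> [-190, -138] -> 2
  [3, -34, -44, -12, 33, -25, -33, -37] -> [-12, 136, 176, 48, -132, 100, 132, 148] -> [136, 176, 48, 100, 132, 148] -> [142, 182, 54, 106, 138, 154] -> [146, 186, 58, 110, 142, 158] -> [-146, -186, -58, -110, -142, -158] -> 6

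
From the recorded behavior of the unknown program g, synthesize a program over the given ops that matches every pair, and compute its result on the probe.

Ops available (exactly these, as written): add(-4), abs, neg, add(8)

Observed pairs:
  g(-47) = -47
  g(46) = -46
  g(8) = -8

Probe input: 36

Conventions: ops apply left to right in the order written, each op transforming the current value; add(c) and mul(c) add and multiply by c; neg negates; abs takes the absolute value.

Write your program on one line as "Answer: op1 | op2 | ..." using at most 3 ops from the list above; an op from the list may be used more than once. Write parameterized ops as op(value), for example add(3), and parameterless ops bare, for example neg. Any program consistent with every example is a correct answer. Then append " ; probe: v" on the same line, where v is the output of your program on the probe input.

neg | abs | neg ; probe: -36

Check, running the answer program on each example:
  -47 -> 47 -> 47 -> -47
  46 -> -46 -> 46 -> -46
  8 -> -8 -> 8 -> -8
  probe: 36 -> -36 -> 36 -> -36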